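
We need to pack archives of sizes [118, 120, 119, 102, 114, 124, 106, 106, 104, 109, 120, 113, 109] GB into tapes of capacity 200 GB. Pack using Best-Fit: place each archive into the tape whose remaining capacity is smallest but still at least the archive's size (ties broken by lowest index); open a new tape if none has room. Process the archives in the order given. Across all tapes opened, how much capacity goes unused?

1136

tape 1: place 118 GB, 82 GB left
tape 2: place 120 GB, 80 GB left
tape 3: place 119 GB, 81 GB left
tape 4: place 102 GB, 98 GB left
tape 5: place 114 GB, 86 GB left
tape 6: place 124 GB, 76 GB left
tape 7: place 106 GB, 94 GB left
tape 8: place 106 GB, 94 GB left
tape 9: place 104 GB, 96 GB left
tape 10: place 109 GB, 91 GB left
tape 11: place 120 GB, 80 GB left
tape 12: place 113 GB, 87 GB left
tape 13: place 109 GB, 91 GB left
13 tapes × 200 GB = 2600 GB; used 1464 GB; unused 1136 GB.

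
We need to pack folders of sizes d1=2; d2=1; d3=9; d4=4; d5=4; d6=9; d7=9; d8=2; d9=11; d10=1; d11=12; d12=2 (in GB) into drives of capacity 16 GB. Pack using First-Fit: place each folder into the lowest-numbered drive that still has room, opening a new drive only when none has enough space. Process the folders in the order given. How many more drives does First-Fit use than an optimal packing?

First-Fit: [2,1,9,4] [4,9,2,1] [9,2] [11] [12] → 5 drives.
Total size 66 GB; any packing needs at least ⌈66/16⌉ = 5 drives.
So 5 is already optimal.

0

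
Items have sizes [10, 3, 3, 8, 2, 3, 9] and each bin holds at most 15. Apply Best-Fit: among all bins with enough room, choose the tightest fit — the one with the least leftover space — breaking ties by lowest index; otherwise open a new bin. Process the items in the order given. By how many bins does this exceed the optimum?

Best-Fit: [10,3,2] [3,8,3] [9] → 3 bins.
Total size 38; any packing needs at least ⌈38/15⌉ = 3 bins.
So 3 is already optimal.

0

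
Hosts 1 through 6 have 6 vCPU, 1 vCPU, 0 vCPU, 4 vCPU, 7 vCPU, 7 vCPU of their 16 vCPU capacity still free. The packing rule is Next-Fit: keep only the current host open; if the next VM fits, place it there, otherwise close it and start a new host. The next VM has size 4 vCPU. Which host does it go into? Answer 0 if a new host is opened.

Next-Fit only looks at host 6, which has 7 vCPU free.
4 vCPU fits there.

6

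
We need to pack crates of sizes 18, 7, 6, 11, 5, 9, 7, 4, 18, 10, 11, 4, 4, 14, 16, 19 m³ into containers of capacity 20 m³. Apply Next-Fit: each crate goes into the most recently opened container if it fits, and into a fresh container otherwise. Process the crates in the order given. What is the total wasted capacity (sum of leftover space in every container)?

container 1: place 18 m³, 2 m³ left
container 2: place 7 m³, 13 m³ left
container 2: place 6 m³, 7 m³ left
container 3: place 11 m³, 9 m³ left
container 3: place 5 m³, 4 m³ left
container 4: place 9 m³, 11 m³ left
container 4: place 7 m³, 4 m³ left
container 4: place 4 m³, 0 m³ left
container 5: place 18 m³, 2 m³ left
container 6: place 10 m³, 10 m³ left
container 7: place 11 m³, 9 m³ left
container 7: place 4 m³, 5 m³ left
container 7: place 4 m³, 1 m³ left
container 8: place 14 m³, 6 m³ left
container 9: place 16 m³, 4 m³ left
container 10: place 19 m³, 1 m³ left
10 containers × 20 m³ = 200 m³; used 163 m³; unused 37 m³.

37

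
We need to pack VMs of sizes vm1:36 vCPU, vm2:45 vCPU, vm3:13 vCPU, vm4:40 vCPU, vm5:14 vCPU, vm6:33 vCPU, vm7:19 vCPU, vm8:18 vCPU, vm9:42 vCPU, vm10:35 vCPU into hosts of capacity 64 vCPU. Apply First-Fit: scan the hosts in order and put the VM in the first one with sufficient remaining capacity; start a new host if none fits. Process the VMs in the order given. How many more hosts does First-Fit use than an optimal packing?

First-Fit: [36,13,14] [45,19] [40,18] [33] [42] [35] → 6 hosts.
6 VMs exceed 32 vCPU (half the capacity), and no two of those can share a host, so at least 6 hosts are needed.
So 6 is already optimal.

0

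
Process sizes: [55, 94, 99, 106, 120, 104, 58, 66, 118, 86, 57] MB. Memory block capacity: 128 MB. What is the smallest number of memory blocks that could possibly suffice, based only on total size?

8 memory blocks

Total size = 55 + 94 + 99 + 106 + 120 + 104 + 58 + 66 + 118 + 86 + 57 = 963 MB.
⌈963 / 128⌉ = 8.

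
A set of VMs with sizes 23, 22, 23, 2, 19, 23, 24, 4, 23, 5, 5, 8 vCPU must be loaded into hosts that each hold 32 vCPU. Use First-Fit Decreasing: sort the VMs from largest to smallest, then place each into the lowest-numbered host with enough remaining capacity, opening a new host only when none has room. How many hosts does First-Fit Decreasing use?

Sorted descending: 24, 23, 23, 23, 23, 22, 19, 8, 5, 5, 4, 2.
Put 24 vCPU in host 1; 8 vCPU remain.
Put 23 vCPU in host 2; 9 vCPU remain.
Put 23 vCPU in host 3; 9 vCPU remain.
Put 23 vCPU in host 4; 9 vCPU remain.
Put 23 vCPU in host 5; 9 vCPU remain.
Put 22 vCPU in host 6; 10 vCPU remain.
Put 19 vCPU in host 7; 13 vCPU remain.
Put 8 vCPU in host 1; 0 vCPU remain.
Put 5 vCPU in host 2; 4 vCPU remain.
Put 5 vCPU in host 3; 4 vCPU remain.
Put 4 vCPU in host 2; 0 vCPU remain.
Put 2 vCPU in host 3; 2 vCPU remain.

7 hosts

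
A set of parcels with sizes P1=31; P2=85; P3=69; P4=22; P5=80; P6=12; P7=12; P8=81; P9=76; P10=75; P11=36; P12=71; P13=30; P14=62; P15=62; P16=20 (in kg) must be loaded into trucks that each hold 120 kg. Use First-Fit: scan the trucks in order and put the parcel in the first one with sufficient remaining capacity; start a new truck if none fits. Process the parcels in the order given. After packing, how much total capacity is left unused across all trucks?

256

Put P1 (31 kg) in truck 1; 89 kg remain.
Put P2 (85 kg) in truck 1; 4 kg remain.
Put P3 (69 kg) in truck 2; 51 kg remain.
Put P4 (22 kg) in truck 2; 29 kg remain.
Put P5 (80 kg) in truck 3; 40 kg remain.
Put P6 (12 kg) in truck 2; 17 kg remain.
Put P7 (12 kg) in truck 2; 5 kg remain.
Put P8 (81 kg) in truck 4; 39 kg remain.
Put P9 (76 kg) in truck 5; 44 kg remain.
Put P10 (75 kg) in truck 6; 45 kg remain.
Put P11 (36 kg) in truck 3; 4 kg remain.
Put P12 (71 kg) in truck 7; 49 kg remain.
Put P13 (30 kg) in truck 4; 9 kg remain.
Put P14 (62 kg) in truck 8; 58 kg remain.
Put P15 (62 kg) in truck 9; 58 kg remain.
Put P16 (20 kg) in truck 5; 24 kg remain.
9 trucks × 120 kg = 1080 kg; used 824 kg; unused 256 kg.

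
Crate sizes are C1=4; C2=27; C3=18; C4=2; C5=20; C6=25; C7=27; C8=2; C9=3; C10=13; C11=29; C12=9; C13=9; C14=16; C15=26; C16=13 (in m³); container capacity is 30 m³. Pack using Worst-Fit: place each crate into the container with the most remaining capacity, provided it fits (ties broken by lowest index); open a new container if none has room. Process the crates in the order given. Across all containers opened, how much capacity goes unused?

57

container 1: place C1 (4 m³), 26 m³ left
container 2: place C2 (27 m³), 3 m³ left
container 1: place C3 (18 m³), 8 m³ left
container 1: place C4 (2 m³), 6 m³ left
container 3: place C5 (20 m³), 10 m³ left
container 4: place C6 (25 m³), 5 m³ left
container 5: place C7 (27 m³), 3 m³ left
container 3: place C8 (2 m³), 8 m³ left
container 3: place C9 (3 m³), 5 m³ left
container 6: place C10 (13 m³), 17 m³ left
container 7: place C11 (29 m³), 1 m³ left
container 6: place C12 (9 m³), 8 m³ left
container 8: place C13 (9 m³), 21 m³ left
container 8: place C14 (16 m³), 5 m³ left
container 9: place C15 (26 m³), 4 m³ left
container 10: place C16 (13 m³), 17 m³ left
10 containers × 30 m³ = 300 m³; used 243 m³; unused 57 m³.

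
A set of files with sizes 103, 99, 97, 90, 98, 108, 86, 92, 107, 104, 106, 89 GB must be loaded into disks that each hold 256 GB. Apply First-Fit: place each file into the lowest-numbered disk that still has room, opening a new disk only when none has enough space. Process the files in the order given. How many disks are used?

6 disks

disk 1: place 103 GB, 153 GB left
disk 1: place 99 GB, 54 GB left
disk 2: place 97 GB, 159 GB left
disk 2: place 90 GB, 69 GB left
disk 3: place 98 GB, 158 GB left
disk 3: place 108 GB, 50 GB left
disk 4: place 86 GB, 170 GB left
disk 4: place 92 GB, 78 GB left
disk 5: place 107 GB, 149 GB left
disk 5: place 104 GB, 45 GB left
disk 6: place 106 GB, 150 GB left
disk 6: place 89 GB, 61 GB left
Final disks: [103,99] [97,90] [98,108] [86,92] [107,104] [106,89].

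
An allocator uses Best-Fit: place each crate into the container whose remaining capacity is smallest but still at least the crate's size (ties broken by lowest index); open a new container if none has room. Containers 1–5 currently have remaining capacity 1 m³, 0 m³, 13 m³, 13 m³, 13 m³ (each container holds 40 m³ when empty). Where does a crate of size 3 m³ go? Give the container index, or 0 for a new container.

3

Containers with room: container 3 (13 m³), container 4 (13 m³), container 5 (13 m³).
Tightest fit is container 3 with 13 m³ free.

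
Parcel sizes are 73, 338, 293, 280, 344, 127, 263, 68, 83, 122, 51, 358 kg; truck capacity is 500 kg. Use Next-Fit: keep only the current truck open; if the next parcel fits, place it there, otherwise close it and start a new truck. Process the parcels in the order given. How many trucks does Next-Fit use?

7 trucks

73 kg → truck 1 (remaining 427 kg)
338 kg → truck 1 (remaining 89 kg)
293 kg → truck 2 (remaining 207 kg)
280 kg → truck 3 (remaining 220 kg)
344 kg → truck 4 (remaining 156 kg)
127 kg → truck 4 (remaining 29 kg)
263 kg → truck 5 (remaining 237 kg)
68 kg → truck 5 (remaining 169 kg)
83 kg → truck 5 (remaining 86 kg)
122 kg → truck 6 (remaining 378 kg)
51 kg → truck 6 (remaining 327 kg)
358 kg → truck 7 (remaining 142 kg)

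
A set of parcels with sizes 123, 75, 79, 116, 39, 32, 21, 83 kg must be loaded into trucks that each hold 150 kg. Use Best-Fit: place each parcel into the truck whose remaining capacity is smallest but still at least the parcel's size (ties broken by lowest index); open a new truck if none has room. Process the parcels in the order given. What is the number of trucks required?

123 kg → truck 1 (remaining 27 kg)
75 kg → truck 2 (remaining 75 kg)
79 kg → truck 3 (remaining 71 kg)
116 kg → truck 4 (remaining 34 kg)
39 kg → truck 3 (remaining 32 kg)
32 kg → truck 3 (remaining 0 kg)
21 kg → truck 1 (remaining 6 kg)
83 kg → truck 5 (remaining 67 kg)
Final trucks: [123,21] [75] [79,39,32] [116] [83].

5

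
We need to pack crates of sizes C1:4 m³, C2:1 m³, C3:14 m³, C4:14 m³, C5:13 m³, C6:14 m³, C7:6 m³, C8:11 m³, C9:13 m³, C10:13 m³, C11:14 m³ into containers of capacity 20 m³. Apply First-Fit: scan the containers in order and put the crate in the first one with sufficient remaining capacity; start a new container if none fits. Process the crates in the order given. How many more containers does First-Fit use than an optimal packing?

First-Fit: [4,1,14] [14,6] [13] [14] [11] [13] [13] [14] → 8 containers.
8 crates exceed 10 m³ (half the capacity), and no two of those can share a container, so at least 8 containers are needed.
So 8 is already optimal.

0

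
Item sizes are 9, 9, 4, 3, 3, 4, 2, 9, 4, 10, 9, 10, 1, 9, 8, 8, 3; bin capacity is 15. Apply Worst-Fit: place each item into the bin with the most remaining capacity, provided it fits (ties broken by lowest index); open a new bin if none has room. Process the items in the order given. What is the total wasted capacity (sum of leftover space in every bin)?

bin 1: place 9, 6 left
bin 2: place 9, 6 left
bin 1: place 4, 2 left
bin 2: place 3, 3 left
bin 2: place 3, 0 left
bin 3: place 4, 11 left
bin 3: place 2, 9 left
bin 3: place 9, 0 left
bin 4: place 4, 11 left
bin 4: place 10, 1 left
bin 5: place 9, 6 left
bin 6: place 10, 5 left
bin 5: place 1, 5 left
bin 7: place 9, 6 left
bin 8: place 8, 7 left
bin 9: place 8, 7 left
bin 8: place 3, 4 left
9 bins × 15 = 135; used 105; unused 30.

30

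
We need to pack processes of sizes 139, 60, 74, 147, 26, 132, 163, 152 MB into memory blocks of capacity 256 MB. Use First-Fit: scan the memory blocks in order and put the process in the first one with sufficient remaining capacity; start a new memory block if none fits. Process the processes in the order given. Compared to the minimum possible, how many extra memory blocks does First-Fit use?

First-Fit: [139,60,26] [74,147] [132] [163] [152] → 5 memory blocks.
5 processes exceed 128 MB (half the capacity), and no two of those can share a memory block, so at least 5 memory blocks are needed.
So 5 is already optimal.

0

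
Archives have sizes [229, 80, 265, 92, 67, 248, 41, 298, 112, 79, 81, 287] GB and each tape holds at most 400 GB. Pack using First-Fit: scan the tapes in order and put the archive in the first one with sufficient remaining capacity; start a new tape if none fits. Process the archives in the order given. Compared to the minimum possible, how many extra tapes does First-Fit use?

First-Fit: [229,80,67] [265,92,41] [248,112] [298,79] [81,287] → 5 tapes.
Total size 1879 GB; any packing needs at least ⌈1879/400⌉ = 5 tapes.
So 5 is already optimal.

0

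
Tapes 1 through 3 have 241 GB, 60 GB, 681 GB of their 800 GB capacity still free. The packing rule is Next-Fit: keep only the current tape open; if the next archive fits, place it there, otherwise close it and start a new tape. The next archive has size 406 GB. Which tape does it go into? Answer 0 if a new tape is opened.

Next-Fit only looks at tape 3, which has 681 GB free.
406 GB fits there.

3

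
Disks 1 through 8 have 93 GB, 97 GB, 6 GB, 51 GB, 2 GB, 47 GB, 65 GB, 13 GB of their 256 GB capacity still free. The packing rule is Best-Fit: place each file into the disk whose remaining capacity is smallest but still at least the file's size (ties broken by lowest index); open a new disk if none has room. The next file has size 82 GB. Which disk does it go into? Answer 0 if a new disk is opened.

Disks with room: disk 1 (93 GB), disk 2 (97 GB).
Tightest fit is disk 1 with 93 GB free.

1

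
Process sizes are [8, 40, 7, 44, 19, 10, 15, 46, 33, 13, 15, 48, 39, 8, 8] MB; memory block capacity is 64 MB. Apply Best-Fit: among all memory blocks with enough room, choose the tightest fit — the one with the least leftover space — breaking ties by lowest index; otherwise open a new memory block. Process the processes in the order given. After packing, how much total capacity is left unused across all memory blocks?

8 MB → memory block 1 (remaining 56 MB)
40 MB → memory block 1 (remaining 16 MB)
7 MB → memory block 1 (remaining 9 MB)
44 MB → memory block 2 (remaining 20 MB)
19 MB → memory block 2 (remaining 1 MB)
10 MB → memory block 3 (remaining 54 MB)
15 MB → memory block 3 (remaining 39 MB)
46 MB → memory block 4 (remaining 18 MB)
33 MB → memory block 3 (remaining 6 MB)
13 MB → memory block 4 (remaining 5 MB)
15 MB → memory block 5 (remaining 49 MB)
48 MB → memory block 5 (remaining 1 MB)
39 MB → memory block 6 (remaining 25 MB)
8 MB → memory block 1 (remaining 1 MB)
8 MB → memory block 6 (remaining 17 MB)
6 memory blocks × 64 MB = 384 MB; used 353 MB; unused 31 MB.

31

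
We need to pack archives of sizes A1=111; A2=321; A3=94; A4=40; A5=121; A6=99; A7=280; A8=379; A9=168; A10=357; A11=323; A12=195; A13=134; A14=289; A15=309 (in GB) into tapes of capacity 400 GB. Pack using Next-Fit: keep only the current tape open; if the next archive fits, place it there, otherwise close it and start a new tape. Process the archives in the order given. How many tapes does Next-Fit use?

11 tapes

Put A1 (111 GB) in tape 1; 289 GB remain.
Put A2 (321 GB) in tape 2; 79 GB remain.
Put A3 (94 GB) in tape 3; 306 GB remain.
Put A4 (40 GB) in tape 3; 266 GB remain.
Put A5 (121 GB) in tape 3; 145 GB remain.
Put A6 (99 GB) in tape 3; 46 GB remain.
Put A7 (280 GB) in tape 4; 120 GB remain.
Put A8 (379 GB) in tape 5; 21 GB remain.
Put A9 (168 GB) in tape 6; 232 GB remain.
Put A10 (357 GB) in tape 7; 43 GB remain.
Put A11 (323 GB) in tape 8; 77 GB remain.
Put A12 (195 GB) in tape 9; 205 GB remain.
Put A13 (134 GB) in tape 9; 71 GB remain.
Put A14 (289 GB) in tape 10; 111 GB remain.
Put A15 (309 GB) in tape 11; 91 GB remain.
Final tapes: [111] [321] [94,40,121,99] [280] [379] [168] [357] [323] [195,134] [289] [309].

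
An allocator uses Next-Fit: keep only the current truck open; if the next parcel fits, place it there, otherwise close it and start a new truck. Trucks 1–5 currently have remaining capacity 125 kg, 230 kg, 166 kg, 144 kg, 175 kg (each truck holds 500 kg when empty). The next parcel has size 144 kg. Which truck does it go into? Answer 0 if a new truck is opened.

Next-Fit only looks at truck 5, which has 175 kg free.
144 kg fits there.

5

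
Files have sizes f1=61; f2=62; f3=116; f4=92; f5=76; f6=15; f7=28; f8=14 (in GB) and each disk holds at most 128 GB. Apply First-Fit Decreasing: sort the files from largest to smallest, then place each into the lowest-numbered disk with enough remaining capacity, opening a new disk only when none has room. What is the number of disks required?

Sorted descending: 116, 92, 76, 62, 61, 28, 15, 14.
116 GB → disk 1 (remaining 12 GB)
92 GB → disk 2 (remaining 36 GB)
76 GB → disk 3 (remaining 52 GB)
62 GB → disk 4 (remaining 66 GB)
61 GB → disk 4 (remaining 5 GB)
28 GB → disk 2 (remaining 8 GB)
15 GB → disk 3 (remaining 37 GB)
14 GB → disk 3 (remaining 23 GB)
Final disks: [116] [92,28] [76,15,14] [62,61].

4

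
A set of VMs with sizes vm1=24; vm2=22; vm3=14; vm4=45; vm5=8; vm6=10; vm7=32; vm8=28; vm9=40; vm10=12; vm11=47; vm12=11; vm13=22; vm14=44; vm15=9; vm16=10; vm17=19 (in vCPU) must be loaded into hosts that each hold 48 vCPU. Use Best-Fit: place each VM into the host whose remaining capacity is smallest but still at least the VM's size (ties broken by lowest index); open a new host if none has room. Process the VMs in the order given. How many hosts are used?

vm1 (24 vCPU) → host 1 (remaining 24 vCPU)
vm2 (22 vCPU) → host 1 (remaining 2 vCPU)
vm3 (14 vCPU) → host 2 (remaining 34 vCPU)
vm4 (45 vCPU) → host 3 (remaining 3 vCPU)
vm5 (8 vCPU) → host 2 (remaining 26 vCPU)
vm6 (10 vCPU) → host 2 (remaining 16 vCPU)
vm7 (32 vCPU) → host 4 (remaining 16 vCPU)
vm8 (28 vCPU) → host 5 (remaining 20 vCPU)
vm9 (40 vCPU) → host 6 (remaining 8 vCPU)
vm10 (12 vCPU) → host 2 (remaining 4 vCPU)
vm11 (47 vCPU) → host 7 (remaining 1 vCPU)
vm12 (11 vCPU) → host 4 (remaining 5 vCPU)
vm13 (22 vCPU) → host 8 (remaining 26 vCPU)
vm14 (44 vCPU) → host 9 (remaining 4 vCPU)
vm15 (9 vCPU) → host 5 (remaining 11 vCPU)
vm16 (10 vCPU) → host 5 (remaining 1 vCPU)
vm17 (19 vCPU) → host 8 (remaining 7 vCPU)

9 hosts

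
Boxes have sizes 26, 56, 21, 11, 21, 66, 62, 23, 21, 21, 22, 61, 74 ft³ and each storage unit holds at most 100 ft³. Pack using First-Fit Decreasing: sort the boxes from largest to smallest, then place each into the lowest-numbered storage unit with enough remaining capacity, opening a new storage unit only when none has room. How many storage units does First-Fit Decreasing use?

Sorted descending: 74, 66, 62, 61, 56, 26, 23, 22, 21, 21, 21, 21, 11.
Put 74 ft³ in storage unit 1; 26 ft³ remain.
Put 66 ft³ in storage unit 2; 34 ft³ remain.
Put 62 ft³ in storage unit 3; 38 ft³ remain.
Put 61 ft³ in storage unit 4; 39 ft³ remain.
Put 56 ft³ in storage unit 5; 44 ft³ remain.
Put 26 ft³ in storage unit 1; 0 ft³ remain.
Put 23 ft³ in storage unit 2; 11 ft³ remain.
Put 22 ft³ in storage unit 3; 16 ft³ remain.
Put 21 ft³ in storage unit 4; 18 ft³ remain.
Put 21 ft³ in storage unit 5; 23 ft³ remain.
Put 21 ft³ in storage unit 5; 2 ft³ remain.
Put 21 ft³ in storage unit 6; 79 ft³ remain.
Put 11 ft³ in storage unit 2; 0 ft³ remain.
Final storage units: [74,26] [66,23,11] [62,22] [61,21] [56,21,21] [21].

6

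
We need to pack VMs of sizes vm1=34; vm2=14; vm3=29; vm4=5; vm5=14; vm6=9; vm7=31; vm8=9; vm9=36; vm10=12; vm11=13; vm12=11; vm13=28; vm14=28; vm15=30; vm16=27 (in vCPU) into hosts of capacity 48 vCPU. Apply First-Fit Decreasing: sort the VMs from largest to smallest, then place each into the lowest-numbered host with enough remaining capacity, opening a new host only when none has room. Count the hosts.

Sorted descending: 36, 34, 31, 30, 29, 28, 28, 27, 14, 14, 13, 12, 11, 9, 9, 5.
36 vCPU → host 1 (remaining 12 vCPU)
34 vCPU → host 2 (remaining 14 vCPU)
31 vCPU → host 3 (remaining 17 vCPU)
30 vCPU → host 4 (remaining 18 vCPU)
29 vCPU → host 5 (remaining 19 vCPU)
28 vCPU → host 6 (remaining 20 vCPU)
28 vCPU → host 7 (remaining 20 vCPU)
27 vCPU → host 8 (remaining 21 vCPU)
14 vCPU → host 2 (remaining 0 vCPU)
14 vCPU → host 3 (remaining 3 vCPU)
13 vCPU → host 4 (remaining 5 vCPU)
12 vCPU → host 1 (remaining 0 vCPU)
11 vCPU → host 5 (remaining 8 vCPU)
9 vCPU → host 6 (remaining 11 vCPU)
9 vCPU → host 6 (remaining 2 vCPU)
5 vCPU → host 4 (remaining 0 vCPU)

8 hosts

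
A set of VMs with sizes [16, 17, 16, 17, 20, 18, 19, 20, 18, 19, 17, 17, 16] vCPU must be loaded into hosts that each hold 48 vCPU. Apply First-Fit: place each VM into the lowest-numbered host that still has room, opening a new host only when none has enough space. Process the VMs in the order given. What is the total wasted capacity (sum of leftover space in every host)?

Put 16 vCPU in host 1; 32 vCPU remain.
Put 17 vCPU in host 1; 15 vCPU remain.
Put 16 vCPU in host 2; 32 vCPU remain.
Put 17 vCPU in host 2; 15 vCPU remain.
Put 20 vCPU in host 3; 28 vCPU remain.
Put 18 vCPU in host 3; 10 vCPU remain.
Put 19 vCPU in host 4; 29 vCPU remain.
Put 20 vCPU in host 4; 9 vCPU remain.
Put 18 vCPU in host 5; 30 vCPU remain.
Put 19 vCPU in host 5; 11 vCPU remain.
Put 17 vCPU in host 6; 31 vCPU remain.
Put 17 vCPU in host 6; 14 vCPU remain.
Put 16 vCPU in host 7; 32 vCPU remain.
7 hosts × 48 vCPU = 336 vCPU; used 230 vCPU; unused 106 vCPU.

106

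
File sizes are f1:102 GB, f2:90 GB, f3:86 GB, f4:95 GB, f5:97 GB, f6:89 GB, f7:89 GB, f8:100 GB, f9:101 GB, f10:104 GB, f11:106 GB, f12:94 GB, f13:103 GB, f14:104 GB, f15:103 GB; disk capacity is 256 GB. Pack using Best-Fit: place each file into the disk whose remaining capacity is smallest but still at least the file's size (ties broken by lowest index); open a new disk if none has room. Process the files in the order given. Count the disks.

8

Put f1 (102 GB) in disk 1; 154 GB remain.
Put f2 (90 GB) in disk 1; 64 GB remain.
Put f3 (86 GB) in disk 2; 170 GB remain.
Put f4 (95 GB) in disk 2; 75 GB remain.
Put f5 (97 GB) in disk 3; 159 GB remain.
Put f6 (89 GB) in disk 3; 70 GB remain.
Put f7 (89 GB) in disk 4; 167 GB remain.
Put f8 (100 GB) in disk 4; 67 GB remain.
Put f9 (101 GB) in disk 5; 155 GB remain.
Put f10 (104 GB) in disk 5; 51 GB remain.
Put f11 (106 GB) in disk 6; 150 GB remain.
Put f12 (94 GB) in disk 6; 56 GB remain.
Put f13 (103 GB) in disk 7; 153 GB remain.
Put f14 (104 GB) in disk 7; 49 GB remain.
Put f15 (103 GB) in disk 8; 153 GB remain.
Final disks: [102,90] [86,95] [97,89] [89,100] [101,104] [106,94] [103,104] [103].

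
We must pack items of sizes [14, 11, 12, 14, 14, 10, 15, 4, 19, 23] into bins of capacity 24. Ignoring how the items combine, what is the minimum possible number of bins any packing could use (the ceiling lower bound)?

Total size = 14 + 11 + 12 + 14 + 14 + 10 + 15 + 4 + 19 + 23 = 136.
⌈136 / 24⌉ = 6.

6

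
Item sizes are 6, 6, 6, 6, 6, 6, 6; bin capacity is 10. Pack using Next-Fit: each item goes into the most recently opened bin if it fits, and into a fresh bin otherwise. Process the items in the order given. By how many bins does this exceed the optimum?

Next-Fit: [6] [6] [6] [6] [6] [6] [6] → 7 bins.
7 items exceed 5 (half the capacity), and no two of those can share a bin, so at least 7 bins are needed.
So 7 is already optimal.

0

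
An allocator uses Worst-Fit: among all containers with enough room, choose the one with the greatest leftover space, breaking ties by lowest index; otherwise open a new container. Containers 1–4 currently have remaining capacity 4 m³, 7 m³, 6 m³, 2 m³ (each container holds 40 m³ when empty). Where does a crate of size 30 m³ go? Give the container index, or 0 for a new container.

No container has ≥ 30 m³ free, so a new container is opened.

0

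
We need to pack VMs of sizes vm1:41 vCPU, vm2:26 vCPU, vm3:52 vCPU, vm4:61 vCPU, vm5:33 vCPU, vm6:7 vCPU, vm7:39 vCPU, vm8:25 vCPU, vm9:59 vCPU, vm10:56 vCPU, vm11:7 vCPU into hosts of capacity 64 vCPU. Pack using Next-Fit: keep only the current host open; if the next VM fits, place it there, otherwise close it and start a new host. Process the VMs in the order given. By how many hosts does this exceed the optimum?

1

Next-Fit: [41] [26] [52] [61] [33,7] [39,25] [59] [56,7] → 8 hosts.
Total size 406 vCPU; any packing needs at least ⌈406/64⌉ = 7 hosts.
An optimal packing achieves that bound: [61] [59] [56,7] [52,7] [41] [39,25] [33,26] → 7 hosts.
Excess: 8 − 7 = 1.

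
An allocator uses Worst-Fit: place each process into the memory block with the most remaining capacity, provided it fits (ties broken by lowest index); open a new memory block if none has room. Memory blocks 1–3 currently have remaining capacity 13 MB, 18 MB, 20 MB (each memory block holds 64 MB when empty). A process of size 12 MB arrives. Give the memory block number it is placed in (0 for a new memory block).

3

Memory blocks with room: memory block 1 (13 MB), memory block 2 (18 MB), memory block 3 (20 MB).
Most room is memory block 3 with 20 MB free.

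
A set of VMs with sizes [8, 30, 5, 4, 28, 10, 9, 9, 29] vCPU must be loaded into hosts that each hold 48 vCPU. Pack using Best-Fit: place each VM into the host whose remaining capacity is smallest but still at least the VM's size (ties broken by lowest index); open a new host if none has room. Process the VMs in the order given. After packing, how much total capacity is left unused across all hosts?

12

host 1: place 8 vCPU, 40 vCPU left
host 1: place 30 vCPU, 10 vCPU left
host 1: place 5 vCPU, 5 vCPU left
host 1: place 4 vCPU, 1 vCPU left
host 2: place 28 vCPU, 20 vCPU left
host 2: place 10 vCPU, 10 vCPU left
host 2: place 9 vCPU, 1 vCPU left
host 3: place 9 vCPU, 39 vCPU left
host 3: place 29 vCPU, 10 vCPU left
3 hosts × 48 vCPU = 144 vCPU; used 132 vCPU; unused 12 vCPU.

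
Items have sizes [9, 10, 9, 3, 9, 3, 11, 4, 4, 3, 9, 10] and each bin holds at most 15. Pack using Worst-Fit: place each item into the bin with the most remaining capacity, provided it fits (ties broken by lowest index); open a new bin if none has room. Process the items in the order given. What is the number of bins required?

7

bin 1: place 9, 6 left
bin 2: place 10, 5 left
bin 3: place 9, 6 left
bin 1: place 3, 3 left
bin 4: place 9, 6 left
bin 3: place 3, 3 left
bin 5: place 11, 4 left
bin 4: place 4, 2 left
bin 2: place 4, 1 left
bin 5: place 3, 1 left
bin 6: place 9, 6 left
bin 7: place 10, 5 left
Final bins: [9,3] [10,4] [9,3] [9,4] [11,3] [9] [10].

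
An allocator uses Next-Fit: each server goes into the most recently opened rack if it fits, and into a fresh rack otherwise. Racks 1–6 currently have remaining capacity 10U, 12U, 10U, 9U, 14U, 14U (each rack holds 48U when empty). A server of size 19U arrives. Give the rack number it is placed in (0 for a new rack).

0

Next-Fit only looks at rack 6, which has 14U free.
19U does not fit, so a new rack is opened.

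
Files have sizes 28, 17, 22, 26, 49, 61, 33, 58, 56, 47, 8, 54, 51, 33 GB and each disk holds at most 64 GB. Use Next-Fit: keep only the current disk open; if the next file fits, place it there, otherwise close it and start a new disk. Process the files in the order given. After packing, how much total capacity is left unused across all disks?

28 GB → disk 1 (remaining 36 GB)
17 GB → disk 1 (remaining 19 GB)
22 GB → disk 2 (remaining 42 GB)
26 GB → disk 2 (remaining 16 GB)
49 GB → disk 3 (remaining 15 GB)
61 GB → disk 4 (remaining 3 GB)
33 GB → disk 5 (remaining 31 GB)
58 GB → disk 6 (remaining 6 GB)
56 GB → disk 7 (remaining 8 GB)
47 GB → disk 8 (remaining 17 GB)
8 GB → disk 8 (remaining 9 GB)
54 GB → disk 9 (remaining 10 GB)
51 GB → disk 10 (remaining 13 GB)
33 GB → disk 11 (remaining 31 GB)
11 disks × 64 GB = 704 GB; used 543 GB; unused 161 GB.

161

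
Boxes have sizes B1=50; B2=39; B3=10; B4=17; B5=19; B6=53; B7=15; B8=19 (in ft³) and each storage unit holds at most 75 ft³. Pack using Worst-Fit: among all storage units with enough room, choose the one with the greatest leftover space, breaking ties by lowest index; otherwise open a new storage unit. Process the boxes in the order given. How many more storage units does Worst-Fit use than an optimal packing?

1

Worst-Fit: [50,19] [39,10,17] [53,15] [19] → 4 storage units.
Total size 222 ft³; any packing needs at least ⌈222/75⌉ = 3 storage units.
An optimal packing achieves that bound: [53,19] [50,15,10] [39,19,17] → 3 storage units.
Excess: 4 − 3 = 1.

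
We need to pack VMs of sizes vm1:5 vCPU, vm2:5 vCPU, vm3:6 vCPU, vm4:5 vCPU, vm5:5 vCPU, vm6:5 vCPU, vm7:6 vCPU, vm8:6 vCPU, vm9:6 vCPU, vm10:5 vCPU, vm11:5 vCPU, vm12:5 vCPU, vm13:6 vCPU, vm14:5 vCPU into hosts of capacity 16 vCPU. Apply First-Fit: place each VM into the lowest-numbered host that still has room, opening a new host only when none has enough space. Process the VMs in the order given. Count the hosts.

Put vm1 (5 vCPU) in host 1; 11 vCPU remain.
Put vm2 (5 vCPU) in host 1; 6 vCPU remain.
Put vm3 (6 vCPU) in host 1; 0 vCPU remain.
Put vm4 (5 vCPU) in host 2; 11 vCPU remain.
Put vm5 (5 vCPU) in host 2; 6 vCPU remain.
Put vm6 (5 vCPU) in host 2; 1 vCPU remain.
Put vm7 (6 vCPU) in host 3; 10 vCPU remain.
Put vm8 (6 vCPU) in host 3; 4 vCPU remain.
Put vm9 (6 vCPU) in host 4; 10 vCPU remain.
Put vm10 (5 vCPU) in host 4; 5 vCPU remain.
Put vm11 (5 vCPU) in host 4; 0 vCPU remain.
Put vm12 (5 vCPU) in host 5; 11 vCPU remain.
Put vm13 (6 vCPU) in host 5; 5 vCPU remain.
Put vm14 (5 vCPU) in host 5; 0 vCPU remain.

5 hosts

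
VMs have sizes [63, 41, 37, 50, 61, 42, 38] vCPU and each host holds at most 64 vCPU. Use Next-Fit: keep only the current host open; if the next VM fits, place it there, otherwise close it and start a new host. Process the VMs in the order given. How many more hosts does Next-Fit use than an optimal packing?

Next-Fit: [63] [41] [37] [50] [61] [42] [38] → 7 hosts.
7 VMs exceed 32 vCPU (half the capacity), and no two of those can share a host, so at least 7 hosts are needed.
So 7 is already optimal.

0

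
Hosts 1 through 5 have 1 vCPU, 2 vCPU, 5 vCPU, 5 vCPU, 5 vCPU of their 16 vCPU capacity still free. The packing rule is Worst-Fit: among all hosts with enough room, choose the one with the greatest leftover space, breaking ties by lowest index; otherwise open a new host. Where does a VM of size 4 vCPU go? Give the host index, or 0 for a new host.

Hosts with room: host 3 (5 vCPU), host 4 (5 vCPU), host 5 (5 vCPU).
Most room is host 3 with 5 vCPU free.

3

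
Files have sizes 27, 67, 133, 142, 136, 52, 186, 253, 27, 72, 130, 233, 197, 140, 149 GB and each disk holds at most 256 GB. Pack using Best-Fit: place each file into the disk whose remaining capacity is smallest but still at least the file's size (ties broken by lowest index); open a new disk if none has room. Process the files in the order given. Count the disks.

disk 1: place 27 GB, 229 GB left
disk 1: place 67 GB, 162 GB left
disk 1: place 133 GB, 29 GB left
disk 2: place 142 GB, 114 GB left
disk 3: place 136 GB, 120 GB left
disk 2: place 52 GB, 62 GB left
disk 4: place 186 GB, 70 GB left
disk 5: place 253 GB, 3 GB left
disk 1: place 27 GB, 2 GB left
disk 3: place 72 GB, 48 GB left
disk 6: place 130 GB, 126 GB left
disk 7: place 233 GB, 23 GB left
disk 8: place 197 GB, 59 GB left
disk 9: place 140 GB, 116 GB left
disk 10: place 149 GB, 107 GB left

10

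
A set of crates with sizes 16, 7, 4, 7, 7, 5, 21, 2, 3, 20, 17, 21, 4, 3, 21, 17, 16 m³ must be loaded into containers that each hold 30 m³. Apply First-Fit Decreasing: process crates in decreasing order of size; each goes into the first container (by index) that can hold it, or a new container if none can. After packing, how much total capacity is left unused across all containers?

49

Sorted descending: 21, 21, 21, 20, 17, 17, 16, 16, 7, 7, 7, 5, 4, 4, 3, 3, 2.
container 1: place 21 m³, 9 m³ left
container 2: place 21 m³, 9 m³ left
container 3: place 21 m³, 9 m³ left
container 4: place 20 m³, 10 m³ left
container 5: place 17 m³, 13 m³ left
container 6: place 17 m³, 13 m³ left
container 7: place 16 m³, 14 m³ left
container 8: place 16 m³, 14 m³ left
container 1: place 7 m³, 2 m³ left
container 2: place 7 m³, 2 m³ left
container 3: place 7 m³, 2 m³ left
container 4: place 5 m³, 5 m³ left
container 4: place 4 m³, 1 m³ left
container 5: place 4 m³, 9 m³ left
container 5: place 3 m³, 6 m³ left
container 5: place 3 m³, 3 m³ left
container 1: place 2 m³, 0 m³ left
8 containers × 30 m³ = 240 m³; used 191 m³; unused 49 m³.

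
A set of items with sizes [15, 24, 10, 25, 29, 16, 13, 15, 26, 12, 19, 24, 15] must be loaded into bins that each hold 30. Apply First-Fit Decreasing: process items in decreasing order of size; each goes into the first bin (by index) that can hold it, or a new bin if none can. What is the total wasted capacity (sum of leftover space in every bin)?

Sorted descending: 29, 26, 25, 24, 24, 19, 16, 15, 15, 15, 13, 12, 10.
29 → bin 1 (remaining 1)
26 → bin 2 (remaining 4)
25 → bin 3 (remaining 5)
24 → bin 4 (remaining 6)
24 → bin 5 (remaining 6)
19 → bin 6 (remaining 11)
16 → bin 7 (remaining 14)
15 → bin 8 (remaining 15)
15 → bin 8 (remaining 0)
15 → bin 9 (remaining 15)
13 → bin 7 (remaining 1)
12 → bin 9 (remaining 3)
10 → bin 6 (remaining 1)
9 bins × 30 = 270; used 243; unused 27.

27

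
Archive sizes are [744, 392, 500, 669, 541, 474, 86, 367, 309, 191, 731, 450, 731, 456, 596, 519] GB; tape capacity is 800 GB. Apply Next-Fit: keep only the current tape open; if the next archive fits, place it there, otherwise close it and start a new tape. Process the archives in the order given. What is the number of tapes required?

14

744 GB → tape 1 (remaining 56 GB)
392 GB → tape 2 (remaining 408 GB)
500 GB → tape 3 (remaining 300 GB)
669 GB → tape 4 (remaining 131 GB)
541 GB → tape 5 (remaining 259 GB)
474 GB → tape 6 (remaining 326 GB)
86 GB → tape 6 (remaining 240 GB)
367 GB → tape 7 (remaining 433 GB)
309 GB → tape 7 (remaining 124 GB)
191 GB → tape 8 (remaining 609 GB)
731 GB → tape 9 (remaining 69 GB)
450 GB → tape 10 (remaining 350 GB)
731 GB → tape 11 (remaining 69 GB)
456 GB → tape 12 (remaining 344 GB)
596 GB → tape 13 (remaining 204 GB)
519 GB → tape 14 (remaining 281 GB)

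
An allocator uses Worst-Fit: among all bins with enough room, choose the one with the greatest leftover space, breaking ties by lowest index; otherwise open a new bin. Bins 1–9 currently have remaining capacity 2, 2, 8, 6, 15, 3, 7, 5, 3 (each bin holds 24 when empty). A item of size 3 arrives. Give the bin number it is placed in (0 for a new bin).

5

Bins with room: bin 3 (8), bin 4 (6), bin 5 (15), bin 6 (3), bin 7 (7), bin 8 (5), bin 9 (3).
Most room is bin 5 with 15 free.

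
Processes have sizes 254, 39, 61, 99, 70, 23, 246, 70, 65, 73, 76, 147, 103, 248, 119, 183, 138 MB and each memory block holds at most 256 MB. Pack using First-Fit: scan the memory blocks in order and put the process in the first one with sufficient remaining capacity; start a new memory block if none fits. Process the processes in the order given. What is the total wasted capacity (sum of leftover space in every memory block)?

546

Put 254 MB in memory block 1; 2 MB remain.
Put 39 MB in memory block 2; 217 MB remain.
Put 61 MB in memory block 2; 156 MB remain.
Put 99 MB in memory block 2; 57 MB remain.
Put 70 MB in memory block 3; 186 MB remain.
Put 23 MB in memory block 2; 34 MB remain.
Put 246 MB in memory block 4; 10 MB remain.
Put 70 MB in memory block 3; 116 MB remain.
Put 65 MB in memory block 3; 51 MB remain.
Put 73 MB in memory block 5; 183 MB remain.
Put 76 MB in memory block 5; 107 MB remain.
Put 147 MB in memory block 6; 109 MB remain.
Put 103 MB in memory block 5; 4 MB remain.
Put 248 MB in memory block 7; 8 MB remain.
Put 119 MB in memory block 8; 137 MB remain.
Put 183 MB in memory block 9; 73 MB remain.
Put 138 MB in memory block 10; 118 MB remain.
10 memory blocks × 256 MB = 2560 MB; used 2014 MB; unused 546 MB.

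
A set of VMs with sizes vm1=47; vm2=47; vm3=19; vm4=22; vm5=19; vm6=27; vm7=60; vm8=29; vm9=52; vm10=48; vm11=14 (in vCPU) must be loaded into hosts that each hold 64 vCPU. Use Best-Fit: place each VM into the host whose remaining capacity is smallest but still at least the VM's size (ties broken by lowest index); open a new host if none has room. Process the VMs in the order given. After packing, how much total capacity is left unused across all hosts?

Put vm1 (47 vCPU) in host 1; 17 vCPU remain.
Put vm2 (47 vCPU) in host 2; 17 vCPU remain.
Put vm3 (19 vCPU) in host 3; 45 vCPU remain.
Put vm4 (22 vCPU) in host 3; 23 vCPU remain.
Put vm5 (19 vCPU) in host 3; 4 vCPU remain.
Put vm6 (27 vCPU) in host 4; 37 vCPU remain.
Put vm7 (60 vCPU) in host 5; 4 vCPU remain.
Put vm8 (29 vCPU) in host 4; 8 vCPU remain.
Put vm9 (52 vCPU) in host 6; 12 vCPU remain.
Put vm10 (48 vCPU) in host 7; 16 vCPU remain.
Put vm11 (14 vCPU) in host 7; 2 vCPU remain.
7 hosts × 64 vCPU = 448 vCPU; used 384 vCPU; unused 64 vCPU.

64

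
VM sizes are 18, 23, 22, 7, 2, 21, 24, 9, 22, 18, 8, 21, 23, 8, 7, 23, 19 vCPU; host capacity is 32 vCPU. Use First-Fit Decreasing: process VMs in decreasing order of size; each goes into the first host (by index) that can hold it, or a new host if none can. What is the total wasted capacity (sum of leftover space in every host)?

Sorted descending: 24, 23, 23, 23, 22, 22, 21, 21, 19, 18, 18, 9, 8, 8, 7, 7, 2.
24 vCPU → host 1 (remaining 8 vCPU)
23 vCPU → host 2 (remaining 9 vCPU)
23 vCPU → host 3 (remaining 9 vCPU)
23 vCPU → host 4 (remaining 9 vCPU)
22 vCPU → host 5 (remaining 10 vCPU)
22 vCPU → host 6 (remaining 10 vCPU)
21 vCPU → host 7 (remaining 11 vCPU)
21 vCPU → host 8 (remaining 11 vCPU)
19 vCPU → host 9 (remaining 13 vCPU)
18 vCPU → host 10 (remaining 14 vCPU)
18 vCPU → host 11 (remaining 14 vCPU)
9 vCPU → host 2 (remaining 0 vCPU)
8 vCPU → host 1 (remaining 0 vCPU)
8 vCPU → host 3 (remaining 1 vCPU)
7 vCPU → host 4 (remaining 2 vCPU)
7 vCPU → host 5 (remaining 3 vCPU)
2 vCPU → host 4 (remaining 0 vCPU)
11 hosts × 32 vCPU = 352 vCPU; used 275 vCPU; unused 77 vCPU.

77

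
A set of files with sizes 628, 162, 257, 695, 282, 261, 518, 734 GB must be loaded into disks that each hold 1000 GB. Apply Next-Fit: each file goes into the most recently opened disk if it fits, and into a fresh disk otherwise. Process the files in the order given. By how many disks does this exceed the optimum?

Next-Fit: [628,162] [257,695] [282,261] [518] [734] → 5 disks.
Total size 3537 GB; any packing needs at least ⌈3537/1000⌉ = 4 disks.
An optimal packing achieves that bound: [734,261] [695,282] [628,257] [518,162] → 4 disks.
Excess: 5 − 4 = 1.

1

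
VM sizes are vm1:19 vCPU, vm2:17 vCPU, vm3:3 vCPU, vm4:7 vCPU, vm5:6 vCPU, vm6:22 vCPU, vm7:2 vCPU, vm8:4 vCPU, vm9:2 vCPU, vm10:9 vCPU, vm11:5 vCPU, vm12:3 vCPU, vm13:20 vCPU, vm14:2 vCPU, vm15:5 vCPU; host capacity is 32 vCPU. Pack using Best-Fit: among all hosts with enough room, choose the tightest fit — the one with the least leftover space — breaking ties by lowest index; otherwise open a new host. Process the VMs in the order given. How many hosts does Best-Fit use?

host 1: place vm1 (19 vCPU), 13 vCPU left
host 2: place vm2 (17 vCPU), 15 vCPU left
host 1: place vm3 (3 vCPU), 10 vCPU left
host 1: place vm4 (7 vCPU), 3 vCPU left
host 2: place vm5 (6 vCPU), 9 vCPU left
host 3: place vm6 (22 vCPU), 10 vCPU left
host 1: place vm7 (2 vCPU), 1 vCPU left
host 2: place vm8 (4 vCPU), 5 vCPU left
host 2: place vm9 (2 vCPU), 3 vCPU left
host 3: place vm10 (9 vCPU), 1 vCPU left
host 4: place vm11 (5 vCPU), 27 vCPU left
host 2: place vm12 (3 vCPU), 0 vCPU left
host 4: place vm13 (20 vCPU), 7 vCPU left
host 4: place vm14 (2 vCPU), 5 vCPU left
host 4: place vm15 (5 vCPU), 0 vCPU left
Final hosts: [19,3,7,2] [17,6,4,2,3] [22,9] [5,20,2,5].

4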